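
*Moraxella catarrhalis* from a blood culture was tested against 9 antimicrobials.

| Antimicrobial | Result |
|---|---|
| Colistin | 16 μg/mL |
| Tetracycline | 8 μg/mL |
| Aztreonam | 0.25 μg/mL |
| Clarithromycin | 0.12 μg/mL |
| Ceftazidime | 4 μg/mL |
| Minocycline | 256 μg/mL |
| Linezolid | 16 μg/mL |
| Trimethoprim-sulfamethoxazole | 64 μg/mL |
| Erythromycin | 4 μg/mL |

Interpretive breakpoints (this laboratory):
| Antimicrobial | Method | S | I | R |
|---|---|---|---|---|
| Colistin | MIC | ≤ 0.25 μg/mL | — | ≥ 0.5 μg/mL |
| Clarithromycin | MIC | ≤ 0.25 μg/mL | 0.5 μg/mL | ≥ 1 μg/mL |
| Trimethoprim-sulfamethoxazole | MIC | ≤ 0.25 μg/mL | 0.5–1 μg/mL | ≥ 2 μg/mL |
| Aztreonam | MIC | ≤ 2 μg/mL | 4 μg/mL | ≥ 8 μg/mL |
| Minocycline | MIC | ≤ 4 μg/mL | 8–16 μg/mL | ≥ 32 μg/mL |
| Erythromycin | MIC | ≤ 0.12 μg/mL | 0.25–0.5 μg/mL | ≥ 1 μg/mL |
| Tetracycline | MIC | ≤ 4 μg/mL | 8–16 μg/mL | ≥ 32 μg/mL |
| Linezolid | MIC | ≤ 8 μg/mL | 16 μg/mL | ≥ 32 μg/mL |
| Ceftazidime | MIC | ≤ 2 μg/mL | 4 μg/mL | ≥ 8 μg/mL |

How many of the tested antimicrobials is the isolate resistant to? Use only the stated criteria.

4

Colistin (16 μg/mL) ≥ 0.5 μg/mL ⇒ Resistant
Tetracycline 8 μg/mL: in 8–16 μg/mL ⇒ Intermediate
Aztreonam (0.25 μg/mL) ≤ 2 μg/mL → S
Clarithromycin 0.12 μg/mL: ≤ 0.25 μg/mL ⇒ Susceptible
Ceftazidime: 4 μg/mL is = 4 μg/mL ⇒ I
Minocycline: 256 μg/mL is ≥ 32 μg/mL — resistant
Linezolid (16 μg/mL) = 16 μg/mL ⇒ I
Trimethoprim-sulfamethoxazole (64 μg/mL) ≥ 2 μg/mL — Resistant
Erythromycin 4 μg/mL: ≥ 1 μg/mL ⇒ Resistant
Resistant: 4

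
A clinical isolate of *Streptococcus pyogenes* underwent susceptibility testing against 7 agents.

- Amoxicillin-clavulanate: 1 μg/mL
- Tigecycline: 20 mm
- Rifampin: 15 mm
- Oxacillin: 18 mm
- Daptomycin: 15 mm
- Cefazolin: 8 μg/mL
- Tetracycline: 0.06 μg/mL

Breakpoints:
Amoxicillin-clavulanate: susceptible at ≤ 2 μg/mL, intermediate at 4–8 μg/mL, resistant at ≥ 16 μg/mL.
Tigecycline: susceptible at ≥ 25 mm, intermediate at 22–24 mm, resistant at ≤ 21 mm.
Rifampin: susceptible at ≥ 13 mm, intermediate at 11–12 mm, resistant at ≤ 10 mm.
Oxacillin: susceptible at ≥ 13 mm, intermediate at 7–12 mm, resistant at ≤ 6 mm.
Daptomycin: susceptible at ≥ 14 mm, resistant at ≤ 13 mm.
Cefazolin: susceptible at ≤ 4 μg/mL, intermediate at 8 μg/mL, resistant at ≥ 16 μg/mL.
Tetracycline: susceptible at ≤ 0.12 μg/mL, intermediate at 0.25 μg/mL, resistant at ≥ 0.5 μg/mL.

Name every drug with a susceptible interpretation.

Amoxicillin-clavulanate (1 μg/mL) ≤ 2 μg/mL — Susceptible
Tigecycline: 20 mm is ≤ 21 mm ⇒ Resistant
Rifampin (15 mm) ≥ 13 mm — susceptible
Oxacillin (18 mm) ≥ 13 mm — susceptible
Daptomycin: 15 mm is ≥ 14 mm ⇒ susceptible
Cefazolin: 8 μg/mL is = 8 μg/mL — I
Tetracycline 0.06 μg/mL: ≤ 0.12 μg/mL → S

amoxicillin-clavulanate, rifampin, oxacillin, daptomycin, tetracycline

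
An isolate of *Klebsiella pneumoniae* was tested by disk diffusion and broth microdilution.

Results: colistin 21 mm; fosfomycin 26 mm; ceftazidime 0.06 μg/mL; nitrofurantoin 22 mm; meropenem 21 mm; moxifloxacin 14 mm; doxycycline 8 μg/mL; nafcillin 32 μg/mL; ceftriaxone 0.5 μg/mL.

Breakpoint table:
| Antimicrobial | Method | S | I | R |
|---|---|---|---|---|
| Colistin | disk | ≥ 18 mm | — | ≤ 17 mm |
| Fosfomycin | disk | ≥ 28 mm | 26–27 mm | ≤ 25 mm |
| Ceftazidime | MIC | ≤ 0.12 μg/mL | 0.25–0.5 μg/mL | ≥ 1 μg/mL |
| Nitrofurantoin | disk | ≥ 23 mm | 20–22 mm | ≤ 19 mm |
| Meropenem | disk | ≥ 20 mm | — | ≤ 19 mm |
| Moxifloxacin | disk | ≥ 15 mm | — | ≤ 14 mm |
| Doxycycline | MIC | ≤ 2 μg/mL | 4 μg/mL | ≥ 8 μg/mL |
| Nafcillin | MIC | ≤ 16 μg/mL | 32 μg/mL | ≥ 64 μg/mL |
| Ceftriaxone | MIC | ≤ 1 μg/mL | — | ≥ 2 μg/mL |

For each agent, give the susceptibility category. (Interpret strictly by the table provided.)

S, I, S, I, S, R, R, I, S

Colistin 21 mm: ≥ 18 mm → susceptible
Fosfomycin: 26 mm is in 26–27 mm ⇒ I
Ceftazidime (0.06 μg/mL) ≤ 0.12 μg/mL — susceptible
Nitrofurantoin 22 mm: in 20–22 mm ⇒ I
Meropenem 21 mm: ≥ 20 mm ⇒ susceptible
Moxifloxacin (14 mm) ≤ 14 mm ⇒ R
Doxycycline 8 μg/mL: ≥ 8 μg/mL ⇒ Resistant
Nafcillin (32 μg/mL) = 32 μg/mL ⇒ Intermediate
Ceftriaxone: 0.5 μg/mL is ≤ 1 μg/mL ⇒ Susceptible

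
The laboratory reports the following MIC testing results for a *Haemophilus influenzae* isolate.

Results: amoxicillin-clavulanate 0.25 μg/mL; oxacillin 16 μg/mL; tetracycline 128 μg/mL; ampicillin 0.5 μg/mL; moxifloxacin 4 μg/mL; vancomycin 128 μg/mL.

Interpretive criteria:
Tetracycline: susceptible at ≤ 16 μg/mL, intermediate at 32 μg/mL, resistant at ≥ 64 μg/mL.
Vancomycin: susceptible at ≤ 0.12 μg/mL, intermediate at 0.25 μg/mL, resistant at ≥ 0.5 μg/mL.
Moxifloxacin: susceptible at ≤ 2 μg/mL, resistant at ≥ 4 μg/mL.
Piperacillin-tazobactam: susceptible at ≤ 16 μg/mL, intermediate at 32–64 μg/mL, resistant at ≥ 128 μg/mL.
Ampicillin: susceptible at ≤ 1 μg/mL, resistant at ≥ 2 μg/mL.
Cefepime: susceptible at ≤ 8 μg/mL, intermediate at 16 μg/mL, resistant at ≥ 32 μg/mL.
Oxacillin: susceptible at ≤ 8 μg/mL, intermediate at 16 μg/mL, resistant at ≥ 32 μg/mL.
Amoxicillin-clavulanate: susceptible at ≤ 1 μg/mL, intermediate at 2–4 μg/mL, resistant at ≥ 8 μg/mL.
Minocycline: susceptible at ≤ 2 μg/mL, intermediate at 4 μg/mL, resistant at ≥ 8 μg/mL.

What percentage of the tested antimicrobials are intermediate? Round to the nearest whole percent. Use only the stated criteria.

17%

Amoxicillin-clavulanate: 0.25 μg/mL is ≤ 1 μg/mL → Susceptible
Oxacillin (16 μg/mL) = 16 μg/mL → intermediate
Tetracycline: 128 μg/mL is ≥ 64 μg/mL ⇒ R
Ampicillin (0.5 μg/mL) ≤ 1 μg/mL ⇒ Susceptible
Moxifloxacin (4 μg/mL) ≥ 4 μg/mL → R
Vancomycin 128 μg/mL: ≥ 0.5 μg/mL ⇒ Resistant
Intermediate: 1/6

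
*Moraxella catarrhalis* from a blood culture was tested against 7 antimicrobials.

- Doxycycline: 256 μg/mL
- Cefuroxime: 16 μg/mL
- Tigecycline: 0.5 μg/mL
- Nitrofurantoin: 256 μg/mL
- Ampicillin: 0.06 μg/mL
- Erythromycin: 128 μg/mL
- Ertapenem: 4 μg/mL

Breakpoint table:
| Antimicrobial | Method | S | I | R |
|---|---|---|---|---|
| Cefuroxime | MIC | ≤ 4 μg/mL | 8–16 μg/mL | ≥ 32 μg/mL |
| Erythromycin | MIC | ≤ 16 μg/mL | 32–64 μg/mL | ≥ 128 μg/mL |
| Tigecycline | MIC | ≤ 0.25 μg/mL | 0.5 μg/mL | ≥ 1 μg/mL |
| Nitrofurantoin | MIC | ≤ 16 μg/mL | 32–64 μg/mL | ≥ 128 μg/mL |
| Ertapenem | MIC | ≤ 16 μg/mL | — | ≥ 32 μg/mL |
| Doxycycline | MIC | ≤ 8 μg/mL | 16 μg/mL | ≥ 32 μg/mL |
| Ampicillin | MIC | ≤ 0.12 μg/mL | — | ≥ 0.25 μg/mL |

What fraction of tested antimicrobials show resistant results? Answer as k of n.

Doxycycline (256 μg/mL) ≥ 32 μg/mL — resistant
Cefuroxime (16 μg/mL) in 8–16 μg/mL — I
Tigecycline (0.5 μg/mL) = 0.5 μg/mL — intermediate
Nitrofurantoin (256 μg/mL) ≥ 128 μg/mL → R
Ampicillin 0.06 μg/mL: ≤ 0.12 μg/mL → S
Erythromycin: 128 μg/mL is ≥ 128 μg/mL — Resistant
Ertapenem 4 μg/mL: ≤ 16 μg/mL → Susceptible
Resistant: 3/7

3 of 7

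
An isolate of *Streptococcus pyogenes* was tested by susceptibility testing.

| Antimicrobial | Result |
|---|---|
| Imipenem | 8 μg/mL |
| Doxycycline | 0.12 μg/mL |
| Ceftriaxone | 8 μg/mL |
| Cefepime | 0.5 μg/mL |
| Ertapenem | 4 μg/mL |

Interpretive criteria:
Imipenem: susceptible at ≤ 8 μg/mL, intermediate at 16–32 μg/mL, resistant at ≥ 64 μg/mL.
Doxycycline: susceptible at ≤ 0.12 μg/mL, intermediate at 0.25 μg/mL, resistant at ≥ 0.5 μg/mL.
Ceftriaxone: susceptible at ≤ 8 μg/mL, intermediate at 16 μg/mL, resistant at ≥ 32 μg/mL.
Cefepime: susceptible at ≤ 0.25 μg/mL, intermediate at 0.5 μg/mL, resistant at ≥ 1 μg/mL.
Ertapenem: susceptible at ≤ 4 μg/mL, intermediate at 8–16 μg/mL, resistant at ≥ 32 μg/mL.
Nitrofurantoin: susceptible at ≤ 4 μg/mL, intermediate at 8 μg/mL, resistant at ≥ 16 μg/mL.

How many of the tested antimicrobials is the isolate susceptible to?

4

Imipenem 8 μg/mL: ≤ 8 μg/mL — S
Doxycycline: 0.12 μg/mL is ≤ 0.12 μg/mL → Susceptible
Ceftriaxone: 8 μg/mL is ≤ 8 μg/mL ⇒ S
Cefepime (0.5 μg/mL) = 0.5 μg/mL — Intermediate
Ertapenem 4 μg/mL: ≤ 4 μg/mL ⇒ susceptible
Susceptible: 4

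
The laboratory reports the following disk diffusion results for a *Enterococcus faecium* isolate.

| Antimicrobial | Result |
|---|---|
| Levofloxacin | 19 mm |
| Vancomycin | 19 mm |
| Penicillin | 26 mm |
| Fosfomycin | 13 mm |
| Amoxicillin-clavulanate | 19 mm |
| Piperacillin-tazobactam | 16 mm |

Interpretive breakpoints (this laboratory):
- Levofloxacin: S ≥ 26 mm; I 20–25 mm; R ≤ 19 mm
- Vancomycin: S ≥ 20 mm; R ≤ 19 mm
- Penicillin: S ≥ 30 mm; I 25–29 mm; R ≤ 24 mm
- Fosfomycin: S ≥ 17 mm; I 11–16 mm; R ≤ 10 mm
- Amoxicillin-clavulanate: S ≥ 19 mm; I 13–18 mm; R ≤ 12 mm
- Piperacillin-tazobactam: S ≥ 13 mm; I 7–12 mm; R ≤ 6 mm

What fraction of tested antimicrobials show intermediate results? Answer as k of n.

2 of 6

Levofloxacin 19 mm: ≤ 19 mm ⇒ Resistant
Vancomycin: 19 mm is ≤ 19 mm → resistant
Penicillin (26 mm) in 25–29 mm ⇒ Intermediate
Fosfomycin (13 mm) in 11–16 mm → intermediate
Amoxicillin-clavulanate: 19 mm is ≥ 19 mm ⇒ Susceptible
Piperacillin-tazobactam 16 mm: ≥ 13 mm — Susceptible
Intermediate: 2/6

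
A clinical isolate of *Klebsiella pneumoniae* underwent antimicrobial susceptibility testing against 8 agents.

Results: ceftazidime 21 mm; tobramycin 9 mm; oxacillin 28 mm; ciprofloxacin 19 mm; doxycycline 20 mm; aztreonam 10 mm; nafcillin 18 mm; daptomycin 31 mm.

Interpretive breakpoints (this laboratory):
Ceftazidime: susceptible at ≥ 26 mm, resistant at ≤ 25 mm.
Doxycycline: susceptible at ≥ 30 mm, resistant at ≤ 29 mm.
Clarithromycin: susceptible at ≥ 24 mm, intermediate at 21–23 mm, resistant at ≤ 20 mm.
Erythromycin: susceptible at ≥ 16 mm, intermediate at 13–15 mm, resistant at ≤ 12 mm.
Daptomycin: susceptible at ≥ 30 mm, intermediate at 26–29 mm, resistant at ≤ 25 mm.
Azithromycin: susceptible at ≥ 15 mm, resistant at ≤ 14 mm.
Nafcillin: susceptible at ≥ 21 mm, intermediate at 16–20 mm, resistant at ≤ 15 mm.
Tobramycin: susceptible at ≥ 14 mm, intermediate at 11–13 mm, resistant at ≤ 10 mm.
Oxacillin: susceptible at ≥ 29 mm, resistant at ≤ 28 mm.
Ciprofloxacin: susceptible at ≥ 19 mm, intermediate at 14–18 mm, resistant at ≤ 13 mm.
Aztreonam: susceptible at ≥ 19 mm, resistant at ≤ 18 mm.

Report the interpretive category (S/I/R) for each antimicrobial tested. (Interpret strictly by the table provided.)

R, R, R, S, R, R, I, S

Ceftazidime: 21 mm is ≤ 25 mm — Resistant
Tobramycin: 9 mm is ≤ 10 mm — R
Oxacillin 28 mm: ≤ 28 mm → Resistant
Ciprofloxacin: 19 mm is ≥ 19 mm → susceptible
Doxycycline 20 mm: ≤ 29 mm → R
Aztreonam: 10 mm is ≤ 18 mm ⇒ R
Nafcillin (18 mm) in 16–20 mm → intermediate
Daptomycin 31 mm: ≥ 30 mm ⇒ S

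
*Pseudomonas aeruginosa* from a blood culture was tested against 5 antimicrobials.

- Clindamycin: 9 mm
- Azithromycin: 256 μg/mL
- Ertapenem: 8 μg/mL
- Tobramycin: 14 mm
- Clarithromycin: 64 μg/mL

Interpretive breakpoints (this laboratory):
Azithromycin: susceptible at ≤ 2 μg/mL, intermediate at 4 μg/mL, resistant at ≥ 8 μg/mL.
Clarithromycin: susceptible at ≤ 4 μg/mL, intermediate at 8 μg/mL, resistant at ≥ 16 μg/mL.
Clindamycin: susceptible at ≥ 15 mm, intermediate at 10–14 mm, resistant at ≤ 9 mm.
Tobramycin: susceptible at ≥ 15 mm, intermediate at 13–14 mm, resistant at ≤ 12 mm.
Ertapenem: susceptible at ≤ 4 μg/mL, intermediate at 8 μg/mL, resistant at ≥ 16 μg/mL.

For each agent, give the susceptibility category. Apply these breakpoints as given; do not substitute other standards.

R, R, I, I, R

Clindamycin 9 mm: ≤ 9 mm → R
Azithromycin: 256 μg/mL is ≥ 8 μg/mL ⇒ R
Ertapenem: 8 μg/mL is = 8 μg/mL ⇒ I
Tobramycin 14 mm: in 13–14 mm — I
Clarithromycin 64 μg/mL: ≥ 16 μg/mL ⇒ Resistant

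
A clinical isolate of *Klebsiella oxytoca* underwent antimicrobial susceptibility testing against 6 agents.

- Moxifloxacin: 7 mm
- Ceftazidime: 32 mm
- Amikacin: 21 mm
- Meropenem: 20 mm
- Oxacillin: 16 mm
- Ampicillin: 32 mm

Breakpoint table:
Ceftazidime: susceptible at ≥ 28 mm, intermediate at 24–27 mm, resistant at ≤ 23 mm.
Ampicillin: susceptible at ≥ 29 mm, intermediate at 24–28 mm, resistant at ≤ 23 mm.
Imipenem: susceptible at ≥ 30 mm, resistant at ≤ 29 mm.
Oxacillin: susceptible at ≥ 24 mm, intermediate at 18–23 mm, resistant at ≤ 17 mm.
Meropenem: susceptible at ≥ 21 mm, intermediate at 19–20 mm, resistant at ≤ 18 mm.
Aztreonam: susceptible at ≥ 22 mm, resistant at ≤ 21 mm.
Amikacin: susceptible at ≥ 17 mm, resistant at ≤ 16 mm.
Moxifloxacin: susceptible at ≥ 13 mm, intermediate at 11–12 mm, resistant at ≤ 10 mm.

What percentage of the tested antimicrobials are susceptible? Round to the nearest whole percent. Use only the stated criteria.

Moxifloxacin: 7 mm is ≤ 10 mm ⇒ Resistant
Ceftazidime 32 mm: ≥ 28 mm ⇒ susceptible
Amikacin (21 mm) ≥ 17 mm — S
Meropenem 20 mm: in 19–20 mm ⇒ Intermediate
Oxacillin: 16 mm is ≤ 17 mm → resistant
Ampicillin (32 mm) ≥ 29 mm → Susceptible
Susceptible: 3/6

50%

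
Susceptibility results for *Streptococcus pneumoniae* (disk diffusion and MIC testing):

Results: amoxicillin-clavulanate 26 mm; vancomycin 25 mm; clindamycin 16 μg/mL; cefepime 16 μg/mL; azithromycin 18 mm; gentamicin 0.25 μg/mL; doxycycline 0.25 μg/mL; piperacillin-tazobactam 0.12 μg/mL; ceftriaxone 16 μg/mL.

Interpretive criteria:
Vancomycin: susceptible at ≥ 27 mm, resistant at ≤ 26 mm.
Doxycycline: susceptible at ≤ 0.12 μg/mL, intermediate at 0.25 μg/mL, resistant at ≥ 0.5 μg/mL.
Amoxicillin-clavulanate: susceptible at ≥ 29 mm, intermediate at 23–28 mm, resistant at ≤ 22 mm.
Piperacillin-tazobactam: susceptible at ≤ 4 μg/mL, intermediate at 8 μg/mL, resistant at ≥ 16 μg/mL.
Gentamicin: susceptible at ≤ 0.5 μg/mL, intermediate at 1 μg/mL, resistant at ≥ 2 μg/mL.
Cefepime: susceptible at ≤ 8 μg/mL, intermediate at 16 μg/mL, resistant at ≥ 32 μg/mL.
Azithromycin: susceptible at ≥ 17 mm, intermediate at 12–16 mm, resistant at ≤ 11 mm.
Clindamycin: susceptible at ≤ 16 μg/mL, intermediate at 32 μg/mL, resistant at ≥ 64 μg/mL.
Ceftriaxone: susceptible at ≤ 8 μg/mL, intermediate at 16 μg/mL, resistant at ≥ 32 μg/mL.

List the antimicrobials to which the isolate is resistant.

Amoxicillin-clavulanate 26 mm: in 23–28 mm ⇒ I
Vancomycin 25 mm: ≤ 26 mm → R
Clindamycin 16 μg/mL: ≤ 16 μg/mL → S
Cefepime: 16 μg/mL is = 16 μg/mL ⇒ I
Azithromycin: 18 mm is ≥ 17 mm → Susceptible
Gentamicin (0.25 μg/mL) ≤ 0.5 μg/mL — Susceptible
Doxycycline (0.25 μg/mL) = 0.25 μg/mL — I
Piperacillin-tazobactam 0.12 μg/mL: ≤ 4 μg/mL ⇒ Susceptible
Ceftriaxone (16 μg/mL) = 16 μg/mL ⇒ I

vancomycin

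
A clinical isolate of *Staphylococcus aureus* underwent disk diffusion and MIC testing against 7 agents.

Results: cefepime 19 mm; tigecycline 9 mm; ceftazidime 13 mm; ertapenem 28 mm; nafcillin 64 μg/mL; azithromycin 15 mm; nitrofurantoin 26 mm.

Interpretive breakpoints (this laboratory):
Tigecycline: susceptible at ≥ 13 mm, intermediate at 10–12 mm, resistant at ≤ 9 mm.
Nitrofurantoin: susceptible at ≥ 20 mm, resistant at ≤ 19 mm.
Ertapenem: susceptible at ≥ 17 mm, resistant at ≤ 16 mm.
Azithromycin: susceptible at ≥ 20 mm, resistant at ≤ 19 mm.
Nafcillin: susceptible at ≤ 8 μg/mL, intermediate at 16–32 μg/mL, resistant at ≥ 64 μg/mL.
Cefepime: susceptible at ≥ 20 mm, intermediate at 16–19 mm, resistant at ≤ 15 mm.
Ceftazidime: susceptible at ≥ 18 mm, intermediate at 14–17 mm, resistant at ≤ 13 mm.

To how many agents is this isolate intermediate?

1

Cefepime: 19 mm is in 16–19 mm → intermediate
Tigecycline 9 mm: ≤ 9 mm → Resistant
Ceftazidime (13 mm) ≤ 13 mm — resistant
Ertapenem (28 mm) ≥ 17 mm → susceptible
Nafcillin: 64 μg/mL is ≥ 64 μg/mL — R
Azithromycin 15 mm: ≤ 19 mm → R
Nitrofurantoin 26 mm: ≥ 20 mm → S
Intermediate: 1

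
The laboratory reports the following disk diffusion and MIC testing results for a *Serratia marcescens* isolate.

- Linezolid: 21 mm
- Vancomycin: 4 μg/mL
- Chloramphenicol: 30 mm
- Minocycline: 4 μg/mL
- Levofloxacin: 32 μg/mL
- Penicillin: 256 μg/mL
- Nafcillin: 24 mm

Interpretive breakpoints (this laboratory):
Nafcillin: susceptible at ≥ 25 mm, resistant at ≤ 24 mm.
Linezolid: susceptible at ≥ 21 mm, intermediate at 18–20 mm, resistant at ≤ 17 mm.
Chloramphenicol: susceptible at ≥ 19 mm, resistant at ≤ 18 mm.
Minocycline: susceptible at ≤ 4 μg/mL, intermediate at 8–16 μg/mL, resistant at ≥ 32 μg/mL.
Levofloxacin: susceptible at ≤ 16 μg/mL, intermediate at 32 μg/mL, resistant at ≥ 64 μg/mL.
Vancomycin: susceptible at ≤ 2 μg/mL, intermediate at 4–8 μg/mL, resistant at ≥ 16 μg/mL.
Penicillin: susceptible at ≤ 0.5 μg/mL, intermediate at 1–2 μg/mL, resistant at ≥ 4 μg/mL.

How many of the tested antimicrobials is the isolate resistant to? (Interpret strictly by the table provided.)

2

Linezolid: 21 mm is ≥ 21 mm → susceptible
Vancomycin 4 μg/mL: in 4–8 μg/mL ⇒ Intermediate
Chloramphenicol 30 mm: ≥ 19 mm ⇒ S
Minocycline: 4 μg/mL is ≤ 4 μg/mL — S
Levofloxacin 32 μg/mL: = 32 μg/mL ⇒ I
Penicillin (256 μg/mL) ≥ 4 μg/mL ⇒ resistant
Nafcillin: 24 mm is ≤ 24 mm → resistant
Resistant: 2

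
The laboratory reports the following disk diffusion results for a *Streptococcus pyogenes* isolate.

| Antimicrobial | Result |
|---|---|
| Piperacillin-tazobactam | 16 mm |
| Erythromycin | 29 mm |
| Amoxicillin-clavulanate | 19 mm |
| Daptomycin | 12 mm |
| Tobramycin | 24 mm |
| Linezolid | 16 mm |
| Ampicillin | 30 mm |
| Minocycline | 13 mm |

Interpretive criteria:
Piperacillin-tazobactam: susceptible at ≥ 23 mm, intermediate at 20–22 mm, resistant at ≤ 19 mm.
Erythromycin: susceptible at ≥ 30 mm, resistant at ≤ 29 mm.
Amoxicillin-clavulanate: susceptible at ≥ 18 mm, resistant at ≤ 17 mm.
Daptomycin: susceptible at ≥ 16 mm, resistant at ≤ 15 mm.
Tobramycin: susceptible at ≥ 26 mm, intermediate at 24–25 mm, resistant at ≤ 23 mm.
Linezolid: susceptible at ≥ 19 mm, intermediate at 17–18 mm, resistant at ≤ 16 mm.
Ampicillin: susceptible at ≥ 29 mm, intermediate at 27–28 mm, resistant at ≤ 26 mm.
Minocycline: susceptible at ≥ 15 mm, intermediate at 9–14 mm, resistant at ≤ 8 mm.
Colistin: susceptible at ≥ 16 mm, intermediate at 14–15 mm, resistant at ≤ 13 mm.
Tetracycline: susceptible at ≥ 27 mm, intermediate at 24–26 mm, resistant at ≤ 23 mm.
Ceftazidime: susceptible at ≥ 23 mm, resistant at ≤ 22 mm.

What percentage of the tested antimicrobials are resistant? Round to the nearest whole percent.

Piperacillin-tazobactam (16 mm) ≤ 19 mm ⇒ resistant
Erythromycin: 29 mm is ≤ 29 mm → R
Amoxicillin-clavulanate (19 mm) ≥ 18 mm → susceptible
Daptomycin (12 mm) ≤ 15 mm — R
Tobramycin (24 mm) in 24–25 mm — intermediate
Linezolid (16 mm) ≤ 16 mm — R
Ampicillin 30 mm: ≥ 29 mm → S
Minocycline (13 mm) in 9–14 mm → Intermediate
Resistant: 4/8

50%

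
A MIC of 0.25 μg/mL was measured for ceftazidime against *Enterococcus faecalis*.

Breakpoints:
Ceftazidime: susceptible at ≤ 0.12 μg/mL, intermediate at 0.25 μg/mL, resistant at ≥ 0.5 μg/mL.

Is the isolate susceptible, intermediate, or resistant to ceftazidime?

Intermediate

Ceftazidime 0.25 μg/mL: = 0.25 μg/mL → intermediate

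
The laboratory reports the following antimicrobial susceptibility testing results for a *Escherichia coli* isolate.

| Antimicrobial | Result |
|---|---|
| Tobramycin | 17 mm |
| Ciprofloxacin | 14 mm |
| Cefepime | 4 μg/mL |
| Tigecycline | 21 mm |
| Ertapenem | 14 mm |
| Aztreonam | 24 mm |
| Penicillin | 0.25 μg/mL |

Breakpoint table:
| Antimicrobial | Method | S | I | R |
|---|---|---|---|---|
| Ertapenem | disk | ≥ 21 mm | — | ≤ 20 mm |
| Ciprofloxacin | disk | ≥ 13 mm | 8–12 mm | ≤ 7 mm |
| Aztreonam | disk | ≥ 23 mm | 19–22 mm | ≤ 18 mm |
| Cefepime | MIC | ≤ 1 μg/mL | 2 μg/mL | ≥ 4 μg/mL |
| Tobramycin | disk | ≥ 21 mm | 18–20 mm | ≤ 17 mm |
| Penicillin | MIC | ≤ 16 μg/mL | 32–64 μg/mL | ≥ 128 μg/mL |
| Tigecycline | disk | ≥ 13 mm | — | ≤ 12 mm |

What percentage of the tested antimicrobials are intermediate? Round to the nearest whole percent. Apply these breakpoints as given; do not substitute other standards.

0%

Tobramycin: 17 mm is ≤ 17 mm → resistant
Ciprofloxacin 14 mm: ≥ 13 mm — susceptible
Cefepime 4 μg/mL: ≥ 4 μg/mL → resistant
Tigecycline: 21 mm is ≥ 13 mm → Susceptible
Ertapenem (14 mm) ≤ 20 mm → R
Aztreonam: 24 mm is ≥ 23 mm — S
Penicillin (0.25 μg/mL) ≤ 16 μg/mL ⇒ S
Intermediate: 0/7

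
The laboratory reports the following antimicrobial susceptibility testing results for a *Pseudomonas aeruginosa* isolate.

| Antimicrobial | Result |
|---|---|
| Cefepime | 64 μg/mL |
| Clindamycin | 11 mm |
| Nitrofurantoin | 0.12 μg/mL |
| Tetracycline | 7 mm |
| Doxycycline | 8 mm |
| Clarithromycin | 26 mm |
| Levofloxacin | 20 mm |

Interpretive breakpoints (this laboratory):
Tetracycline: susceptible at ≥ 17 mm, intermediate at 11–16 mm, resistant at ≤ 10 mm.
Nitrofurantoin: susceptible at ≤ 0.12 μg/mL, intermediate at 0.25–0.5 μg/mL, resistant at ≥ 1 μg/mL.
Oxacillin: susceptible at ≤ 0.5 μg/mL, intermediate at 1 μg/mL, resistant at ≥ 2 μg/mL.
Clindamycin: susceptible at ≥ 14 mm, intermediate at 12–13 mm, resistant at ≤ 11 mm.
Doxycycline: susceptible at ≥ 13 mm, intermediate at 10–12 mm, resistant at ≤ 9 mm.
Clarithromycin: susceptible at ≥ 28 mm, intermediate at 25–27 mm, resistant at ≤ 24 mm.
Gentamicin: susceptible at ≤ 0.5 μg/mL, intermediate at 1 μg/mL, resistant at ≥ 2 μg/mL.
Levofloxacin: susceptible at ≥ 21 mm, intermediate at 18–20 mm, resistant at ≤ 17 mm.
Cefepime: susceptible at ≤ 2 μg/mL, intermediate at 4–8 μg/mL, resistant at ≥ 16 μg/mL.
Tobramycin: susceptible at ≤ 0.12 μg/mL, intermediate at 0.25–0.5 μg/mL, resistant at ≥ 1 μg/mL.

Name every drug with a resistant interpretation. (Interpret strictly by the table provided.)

cefepime, clindamycin, tetracycline, doxycycline

Cefepime 64 μg/mL: ≥ 16 μg/mL → R
Clindamycin: 11 mm is ≤ 11 mm → R
Nitrofurantoin: 0.12 μg/mL is ≤ 0.12 μg/mL — S
Tetracycline (7 mm) ≤ 10 mm ⇒ resistant
Doxycycline (8 mm) ≤ 9 mm — resistant
Clarithromycin (26 mm) in 25–27 mm — intermediate
Levofloxacin 20 mm: in 18–20 mm ⇒ intermediate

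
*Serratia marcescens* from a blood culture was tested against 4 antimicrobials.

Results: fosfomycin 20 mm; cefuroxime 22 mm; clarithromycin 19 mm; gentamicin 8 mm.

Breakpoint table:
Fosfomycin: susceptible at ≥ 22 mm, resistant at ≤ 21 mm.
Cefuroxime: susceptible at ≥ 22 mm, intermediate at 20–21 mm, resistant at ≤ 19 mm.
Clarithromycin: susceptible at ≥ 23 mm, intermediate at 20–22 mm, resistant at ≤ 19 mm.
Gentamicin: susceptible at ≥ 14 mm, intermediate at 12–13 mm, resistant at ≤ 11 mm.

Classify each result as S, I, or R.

R, S, R, R

Fosfomycin (20 mm) ≤ 21 mm ⇒ Resistant
Cefuroxime (22 mm) ≥ 22 mm — susceptible
Clarithromycin 19 mm: ≤ 19 mm → resistant
Gentamicin 8 mm: ≤ 11 mm ⇒ R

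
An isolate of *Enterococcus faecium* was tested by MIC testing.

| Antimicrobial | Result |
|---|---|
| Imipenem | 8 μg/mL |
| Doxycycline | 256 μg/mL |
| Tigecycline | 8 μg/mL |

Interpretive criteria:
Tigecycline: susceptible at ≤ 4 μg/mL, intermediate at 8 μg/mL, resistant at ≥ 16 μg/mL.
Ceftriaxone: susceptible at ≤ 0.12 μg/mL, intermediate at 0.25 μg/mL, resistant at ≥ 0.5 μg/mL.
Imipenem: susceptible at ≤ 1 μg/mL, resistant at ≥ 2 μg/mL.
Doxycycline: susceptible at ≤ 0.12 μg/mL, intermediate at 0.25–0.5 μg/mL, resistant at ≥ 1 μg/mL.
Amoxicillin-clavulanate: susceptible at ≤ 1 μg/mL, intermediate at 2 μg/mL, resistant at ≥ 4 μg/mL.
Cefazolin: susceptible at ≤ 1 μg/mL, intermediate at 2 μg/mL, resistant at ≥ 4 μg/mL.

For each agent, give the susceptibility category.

Imipenem: 8 μg/mL is ≥ 2 μg/mL — R
Doxycycline: 256 μg/mL is ≥ 1 μg/mL ⇒ R
Tigecycline 8 μg/mL: = 8 μg/mL → I

R, R, I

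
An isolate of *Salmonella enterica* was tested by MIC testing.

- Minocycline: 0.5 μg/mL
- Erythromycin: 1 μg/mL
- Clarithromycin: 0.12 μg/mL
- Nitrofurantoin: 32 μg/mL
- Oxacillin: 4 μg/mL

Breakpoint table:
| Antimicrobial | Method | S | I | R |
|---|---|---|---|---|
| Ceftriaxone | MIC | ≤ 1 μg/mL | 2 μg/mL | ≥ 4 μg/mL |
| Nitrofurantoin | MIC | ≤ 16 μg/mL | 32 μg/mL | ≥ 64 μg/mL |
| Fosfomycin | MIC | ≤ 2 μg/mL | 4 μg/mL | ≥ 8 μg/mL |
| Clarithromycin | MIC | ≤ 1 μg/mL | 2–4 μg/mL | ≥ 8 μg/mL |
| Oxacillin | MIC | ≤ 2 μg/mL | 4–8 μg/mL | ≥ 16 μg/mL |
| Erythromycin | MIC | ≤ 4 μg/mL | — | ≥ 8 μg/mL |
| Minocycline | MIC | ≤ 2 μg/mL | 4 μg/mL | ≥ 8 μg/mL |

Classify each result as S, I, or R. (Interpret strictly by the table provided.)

Minocycline (0.5 μg/mL) ≤ 2 μg/mL — susceptible
Erythromycin: 1 μg/mL is ≤ 4 μg/mL — Susceptible
Clarithromycin (0.12 μg/mL) ≤ 1 μg/mL ⇒ Susceptible
Nitrofurantoin (32 μg/mL) = 32 μg/mL — Intermediate
Oxacillin: 4 μg/mL is in 4–8 μg/mL — I

S, S, S, I, I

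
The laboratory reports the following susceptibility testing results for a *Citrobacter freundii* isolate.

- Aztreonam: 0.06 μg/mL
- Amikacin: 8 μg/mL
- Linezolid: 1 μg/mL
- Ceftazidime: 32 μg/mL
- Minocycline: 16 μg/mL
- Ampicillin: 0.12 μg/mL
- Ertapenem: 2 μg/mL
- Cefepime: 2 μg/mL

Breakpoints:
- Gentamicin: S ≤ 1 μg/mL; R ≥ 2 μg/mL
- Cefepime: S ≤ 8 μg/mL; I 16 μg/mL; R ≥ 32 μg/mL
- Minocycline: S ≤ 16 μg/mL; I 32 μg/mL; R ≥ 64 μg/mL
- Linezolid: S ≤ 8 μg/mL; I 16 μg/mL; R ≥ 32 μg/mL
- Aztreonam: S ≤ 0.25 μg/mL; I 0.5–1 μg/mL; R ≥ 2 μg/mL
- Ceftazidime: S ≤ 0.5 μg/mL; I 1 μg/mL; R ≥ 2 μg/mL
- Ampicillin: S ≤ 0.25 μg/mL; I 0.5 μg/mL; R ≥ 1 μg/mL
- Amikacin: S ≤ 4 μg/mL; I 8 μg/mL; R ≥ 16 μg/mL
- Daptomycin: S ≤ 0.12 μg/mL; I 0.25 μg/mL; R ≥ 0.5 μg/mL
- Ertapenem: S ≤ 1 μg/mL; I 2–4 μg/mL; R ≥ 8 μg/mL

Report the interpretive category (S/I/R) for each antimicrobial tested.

S, I, S, R, S, S, I, S

Aztreonam (0.06 μg/mL) ≤ 0.25 μg/mL → S
Amikacin (8 μg/mL) = 8 μg/mL — I
Linezolid: 1 μg/mL is ≤ 8 μg/mL → S
Ceftazidime: 32 μg/mL is ≥ 2 μg/mL — R
Minocycline 16 μg/mL: ≤ 16 μg/mL → S
Ampicillin: 0.12 μg/mL is ≤ 0.25 μg/mL — susceptible
Ertapenem 2 μg/mL: in 2–4 μg/mL → Intermediate
Cefepime (2 μg/mL) ≤ 8 μg/mL — S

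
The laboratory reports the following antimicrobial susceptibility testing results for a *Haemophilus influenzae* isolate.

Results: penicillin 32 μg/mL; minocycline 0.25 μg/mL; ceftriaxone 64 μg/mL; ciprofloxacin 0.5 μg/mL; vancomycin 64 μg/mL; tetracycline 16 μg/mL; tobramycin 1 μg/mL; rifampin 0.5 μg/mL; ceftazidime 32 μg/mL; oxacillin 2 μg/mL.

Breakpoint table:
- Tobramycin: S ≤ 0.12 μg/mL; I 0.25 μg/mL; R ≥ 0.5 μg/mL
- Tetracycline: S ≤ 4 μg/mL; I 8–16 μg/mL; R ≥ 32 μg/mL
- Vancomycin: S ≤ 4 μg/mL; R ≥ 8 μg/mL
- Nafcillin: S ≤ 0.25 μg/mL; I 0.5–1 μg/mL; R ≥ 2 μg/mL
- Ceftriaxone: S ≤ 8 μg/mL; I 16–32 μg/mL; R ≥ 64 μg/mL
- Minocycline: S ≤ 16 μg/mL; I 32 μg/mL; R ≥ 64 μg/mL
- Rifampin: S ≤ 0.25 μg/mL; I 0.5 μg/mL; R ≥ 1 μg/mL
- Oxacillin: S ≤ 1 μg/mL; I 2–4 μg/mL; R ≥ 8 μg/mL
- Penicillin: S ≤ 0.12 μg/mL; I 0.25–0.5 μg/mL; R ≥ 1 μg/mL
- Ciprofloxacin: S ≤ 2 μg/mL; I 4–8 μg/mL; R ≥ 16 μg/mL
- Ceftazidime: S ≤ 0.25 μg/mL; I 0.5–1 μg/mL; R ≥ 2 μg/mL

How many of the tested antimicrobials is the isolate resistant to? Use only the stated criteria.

Penicillin (32 μg/mL) ≥ 1 μg/mL ⇒ Resistant
Minocycline 0.25 μg/mL: ≤ 16 μg/mL ⇒ S
Ceftriaxone: 64 μg/mL is ≥ 64 μg/mL ⇒ R
Ciprofloxacin (0.5 μg/mL) ≤ 2 μg/mL — susceptible
Vancomycin (64 μg/mL) ≥ 8 μg/mL ⇒ Resistant
Tetracycline (16 μg/mL) in 8–16 μg/mL → Intermediate
Tobramycin 1 μg/mL: ≥ 0.5 μg/mL — Resistant
Rifampin 0.5 μg/mL: = 0.5 μg/mL — I
Ceftazidime: 32 μg/mL is ≥ 2 μg/mL — resistant
Oxacillin 2 μg/mL: in 2–4 μg/mL ⇒ I
Resistant: 5

5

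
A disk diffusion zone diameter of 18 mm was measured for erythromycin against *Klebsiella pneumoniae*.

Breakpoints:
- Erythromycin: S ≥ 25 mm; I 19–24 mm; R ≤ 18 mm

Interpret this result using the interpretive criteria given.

R

Erythromycin: 18 mm is ≤ 18 mm ⇒ Resistant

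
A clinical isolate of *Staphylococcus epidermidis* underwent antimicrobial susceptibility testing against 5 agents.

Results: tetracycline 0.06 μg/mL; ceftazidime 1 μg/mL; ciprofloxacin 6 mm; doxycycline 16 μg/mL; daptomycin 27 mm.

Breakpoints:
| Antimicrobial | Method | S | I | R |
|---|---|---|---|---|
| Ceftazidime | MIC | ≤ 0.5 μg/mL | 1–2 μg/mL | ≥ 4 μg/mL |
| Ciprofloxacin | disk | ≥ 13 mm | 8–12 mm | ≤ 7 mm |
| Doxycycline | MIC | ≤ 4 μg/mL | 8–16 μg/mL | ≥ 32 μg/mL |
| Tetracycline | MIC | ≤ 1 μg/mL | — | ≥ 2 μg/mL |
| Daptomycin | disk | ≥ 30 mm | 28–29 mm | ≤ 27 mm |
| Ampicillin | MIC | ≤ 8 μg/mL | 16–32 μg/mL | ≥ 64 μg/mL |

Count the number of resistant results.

2

Tetracycline: 0.06 μg/mL is ≤ 1 μg/mL — susceptible
Ceftazidime: 1 μg/mL is in 1–2 μg/mL — I
Ciprofloxacin: 6 mm is ≤ 7 mm → resistant
Doxycycline (16 μg/mL) in 8–16 μg/mL ⇒ intermediate
Daptomycin 27 mm: ≤ 27 mm → R
Resistant: 2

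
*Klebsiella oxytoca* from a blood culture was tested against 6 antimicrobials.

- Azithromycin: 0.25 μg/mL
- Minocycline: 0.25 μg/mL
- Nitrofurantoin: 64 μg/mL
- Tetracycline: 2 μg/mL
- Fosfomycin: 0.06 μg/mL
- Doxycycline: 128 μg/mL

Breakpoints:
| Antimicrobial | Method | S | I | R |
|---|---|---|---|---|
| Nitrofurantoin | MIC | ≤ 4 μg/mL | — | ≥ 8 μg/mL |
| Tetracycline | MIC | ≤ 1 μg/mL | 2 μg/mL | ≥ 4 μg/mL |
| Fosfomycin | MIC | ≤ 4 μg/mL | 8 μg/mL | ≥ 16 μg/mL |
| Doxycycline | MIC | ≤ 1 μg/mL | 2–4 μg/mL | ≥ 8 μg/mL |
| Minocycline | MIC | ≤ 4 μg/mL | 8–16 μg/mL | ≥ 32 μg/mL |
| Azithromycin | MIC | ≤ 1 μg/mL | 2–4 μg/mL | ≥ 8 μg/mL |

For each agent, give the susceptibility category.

Azithromycin (0.25 μg/mL) ≤ 1 μg/mL ⇒ S
Minocycline (0.25 μg/mL) ≤ 4 μg/mL ⇒ susceptible
Nitrofurantoin: 64 μg/mL is ≥ 8 μg/mL ⇒ resistant
Tetracycline: 2 μg/mL is = 2 μg/mL — intermediate
Fosfomycin: 0.06 μg/mL is ≤ 4 μg/mL ⇒ Susceptible
Doxycycline 128 μg/mL: ≥ 8 μg/mL → resistant

S, S, R, I, S, R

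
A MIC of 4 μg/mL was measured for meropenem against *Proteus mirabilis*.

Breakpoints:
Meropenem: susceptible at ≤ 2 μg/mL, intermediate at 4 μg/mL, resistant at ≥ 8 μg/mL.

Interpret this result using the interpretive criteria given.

Intermediate

Meropenem: 4 μg/mL is = 4 μg/mL → intermediate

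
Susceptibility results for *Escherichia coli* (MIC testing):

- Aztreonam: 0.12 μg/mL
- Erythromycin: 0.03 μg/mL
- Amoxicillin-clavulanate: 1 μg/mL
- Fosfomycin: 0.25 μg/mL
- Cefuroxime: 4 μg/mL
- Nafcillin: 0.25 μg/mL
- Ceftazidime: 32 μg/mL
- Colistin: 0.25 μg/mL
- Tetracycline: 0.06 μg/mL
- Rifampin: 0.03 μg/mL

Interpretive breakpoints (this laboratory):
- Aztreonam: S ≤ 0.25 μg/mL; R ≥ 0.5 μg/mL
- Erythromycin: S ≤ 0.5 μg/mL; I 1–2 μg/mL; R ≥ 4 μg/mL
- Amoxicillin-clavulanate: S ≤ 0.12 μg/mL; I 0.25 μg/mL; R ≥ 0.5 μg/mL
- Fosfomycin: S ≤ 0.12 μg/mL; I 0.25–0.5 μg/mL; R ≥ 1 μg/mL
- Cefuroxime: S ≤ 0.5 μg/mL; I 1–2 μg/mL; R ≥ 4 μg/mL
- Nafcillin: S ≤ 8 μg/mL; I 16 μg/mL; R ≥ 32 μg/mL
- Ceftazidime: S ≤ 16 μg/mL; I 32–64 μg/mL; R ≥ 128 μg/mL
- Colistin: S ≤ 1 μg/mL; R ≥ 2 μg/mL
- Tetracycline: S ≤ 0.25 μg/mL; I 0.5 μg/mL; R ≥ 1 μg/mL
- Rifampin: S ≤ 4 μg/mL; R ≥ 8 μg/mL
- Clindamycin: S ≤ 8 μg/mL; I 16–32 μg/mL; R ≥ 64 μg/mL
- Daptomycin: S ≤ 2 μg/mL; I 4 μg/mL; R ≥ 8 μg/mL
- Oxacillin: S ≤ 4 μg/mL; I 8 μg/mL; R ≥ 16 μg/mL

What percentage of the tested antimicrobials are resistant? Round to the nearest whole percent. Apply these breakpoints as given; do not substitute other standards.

Aztreonam (0.12 μg/mL) ≤ 0.25 μg/mL ⇒ Susceptible
Erythromycin: 0.03 μg/mL is ≤ 0.5 μg/mL → susceptible
Amoxicillin-clavulanate 1 μg/mL: ≥ 0.5 μg/mL — resistant
Fosfomycin 0.25 μg/mL: in 0.25–0.5 μg/mL ⇒ intermediate
Cefuroxime: 4 μg/mL is ≥ 4 μg/mL — R
Nafcillin 0.25 μg/mL: ≤ 8 μg/mL → susceptible
Ceftazidime 32 μg/mL: in 32–64 μg/mL → Intermediate
Colistin 0.25 μg/mL: ≤ 1 μg/mL → susceptible
Tetracycline: 0.06 μg/mL is ≤ 0.25 μg/mL → S
Rifampin (0.03 μg/mL) ≤ 4 μg/mL → susceptible
Resistant: 2/10

20%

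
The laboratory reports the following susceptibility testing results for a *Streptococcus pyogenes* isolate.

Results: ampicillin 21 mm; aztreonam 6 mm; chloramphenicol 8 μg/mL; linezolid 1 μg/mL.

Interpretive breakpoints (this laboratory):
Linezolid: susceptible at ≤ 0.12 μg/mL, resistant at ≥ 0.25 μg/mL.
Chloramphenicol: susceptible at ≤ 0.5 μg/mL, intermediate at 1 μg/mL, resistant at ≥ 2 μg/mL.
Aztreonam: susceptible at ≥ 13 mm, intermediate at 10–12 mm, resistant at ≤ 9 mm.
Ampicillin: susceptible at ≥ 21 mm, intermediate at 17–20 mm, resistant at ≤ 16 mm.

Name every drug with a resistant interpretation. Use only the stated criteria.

aztreonam, chloramphenicol, linezolid

Ampicillin: 21 mm is ≥ 21 mm — susceptible
Aztreonam 6 mm: ≤ 9 mm → Resistant
Chloramphenicol: 8 μg/mL is ≥ 2 μg/mL → resistant
Linezolid (1 μg/mL) ≥ 0.25 μg/mL ⇒ Resistant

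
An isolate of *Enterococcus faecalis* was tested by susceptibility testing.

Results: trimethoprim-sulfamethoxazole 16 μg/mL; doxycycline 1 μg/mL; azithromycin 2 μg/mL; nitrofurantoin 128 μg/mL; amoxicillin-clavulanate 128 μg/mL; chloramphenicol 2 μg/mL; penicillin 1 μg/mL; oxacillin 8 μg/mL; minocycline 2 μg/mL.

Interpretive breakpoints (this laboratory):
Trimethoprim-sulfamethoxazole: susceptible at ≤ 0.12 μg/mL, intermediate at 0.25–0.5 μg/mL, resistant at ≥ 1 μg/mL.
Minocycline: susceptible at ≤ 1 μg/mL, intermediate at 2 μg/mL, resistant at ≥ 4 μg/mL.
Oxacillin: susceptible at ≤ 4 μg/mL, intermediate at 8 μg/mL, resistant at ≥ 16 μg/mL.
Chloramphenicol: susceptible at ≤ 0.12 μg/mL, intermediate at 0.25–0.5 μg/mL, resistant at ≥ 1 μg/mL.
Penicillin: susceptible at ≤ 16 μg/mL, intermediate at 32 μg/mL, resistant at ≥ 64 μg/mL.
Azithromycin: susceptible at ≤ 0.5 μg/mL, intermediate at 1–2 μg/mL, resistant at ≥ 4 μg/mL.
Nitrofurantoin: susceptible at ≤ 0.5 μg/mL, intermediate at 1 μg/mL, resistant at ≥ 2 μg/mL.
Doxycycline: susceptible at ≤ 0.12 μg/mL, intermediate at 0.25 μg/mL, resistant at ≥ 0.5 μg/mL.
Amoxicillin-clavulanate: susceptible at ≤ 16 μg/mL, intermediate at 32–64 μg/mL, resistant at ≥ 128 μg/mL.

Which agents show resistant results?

trimethoprim-sulfamethoxazole, doxycycline, nitrofurantoin, amoxicillin-clavulanate, chloramphenicol

Trimethoprim-sulfamethoxazole 16 μg/mL: ≥ 1 μg/mL — Resistant
Doxycycline (1 μg/mL) ≥ 0.5 μg/mL — Resistant
Azithromycin (2 μg/mL) in 1–2 μg/mL ⇒ I
Nitrofurantoin (128 μg/mL) ≥ 2 μg/mL — R
Amoxicillin-clavulanate (128 μg/mL) ≥ 128 μg/mL ⇒ Resistant
Chloramphenicol (2 μg/mL) ≥ 1 μg/mL — Resistant
Penicillin 1 μg/mL: ≤ 16 μg/mL → Susceptible
Oxacillin (8 μg/mL) = 8 μg/mL — Intermediate
Minocycline: 2 μg/mL is = 2 μg/mL — Intermediate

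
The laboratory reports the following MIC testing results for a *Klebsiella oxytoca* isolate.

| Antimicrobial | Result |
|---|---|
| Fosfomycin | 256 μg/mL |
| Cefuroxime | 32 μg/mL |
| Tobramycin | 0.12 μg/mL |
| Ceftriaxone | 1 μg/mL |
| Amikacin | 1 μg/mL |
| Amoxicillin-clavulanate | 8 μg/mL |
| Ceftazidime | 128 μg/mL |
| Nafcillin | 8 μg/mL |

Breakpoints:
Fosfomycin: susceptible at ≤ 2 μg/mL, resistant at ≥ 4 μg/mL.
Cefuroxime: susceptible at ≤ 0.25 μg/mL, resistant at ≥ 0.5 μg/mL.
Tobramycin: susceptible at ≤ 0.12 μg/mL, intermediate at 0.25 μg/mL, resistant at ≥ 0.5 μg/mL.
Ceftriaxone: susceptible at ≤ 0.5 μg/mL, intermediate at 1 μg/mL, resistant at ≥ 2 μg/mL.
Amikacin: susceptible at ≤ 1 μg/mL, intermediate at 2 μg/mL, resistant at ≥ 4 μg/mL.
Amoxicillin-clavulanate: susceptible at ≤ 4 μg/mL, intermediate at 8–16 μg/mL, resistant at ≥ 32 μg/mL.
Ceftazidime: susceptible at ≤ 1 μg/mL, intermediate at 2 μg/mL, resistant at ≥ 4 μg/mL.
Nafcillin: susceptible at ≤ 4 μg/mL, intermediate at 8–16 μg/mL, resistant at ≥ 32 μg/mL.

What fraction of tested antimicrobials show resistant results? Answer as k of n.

3 of 8

Fosfomycin 256 μg/mL: ≥ 4 μg/mL — Resistant
Cefuroxime (32 μg/mL) ≥ 0.5 μg/mL ⇒ resistant
Tobramycin 0.12 μg/mL: ≤ 0.12 μg/mL — susceptible
Ceftriaxone (1 μg/mL) = 1 μg/mL — Intermediate
Amikacin: 1 μg/mL is ≤ 1 μg/mL → susceptible
Amoxicillin-clavulanate 8 μg/mL: in 8–16 μg/mL — I
Ceftazidime (128 μg/mL) ≥ 4 μg/mL — R
Nafcillin 8 μg/mL: in 8–16 μg/mL — Intermediate
Resistant: 3/8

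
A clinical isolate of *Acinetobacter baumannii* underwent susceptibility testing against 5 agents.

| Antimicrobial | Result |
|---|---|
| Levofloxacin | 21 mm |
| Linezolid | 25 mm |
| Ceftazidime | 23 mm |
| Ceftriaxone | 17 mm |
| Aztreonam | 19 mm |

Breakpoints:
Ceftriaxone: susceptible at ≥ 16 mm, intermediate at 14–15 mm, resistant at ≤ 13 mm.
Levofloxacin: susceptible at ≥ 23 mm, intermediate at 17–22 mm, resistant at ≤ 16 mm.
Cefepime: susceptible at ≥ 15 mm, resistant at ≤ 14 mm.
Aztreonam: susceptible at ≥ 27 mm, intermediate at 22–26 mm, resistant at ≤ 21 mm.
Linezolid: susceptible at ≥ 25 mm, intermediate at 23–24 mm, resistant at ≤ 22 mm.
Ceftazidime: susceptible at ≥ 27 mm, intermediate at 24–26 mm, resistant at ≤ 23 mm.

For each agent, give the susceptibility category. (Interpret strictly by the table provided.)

I, S, R, S, R

Levofloxacin 21 mm: in 17–22 mm — Intermediate
Linezolid 25 mm: ≥ 25 mm — S
Ceftazidime (23 mm) ≤ 23 mm → R
Ceftriaxone 17 mm: ≥ 16 mm — S
Aztreonam (19 mm) ≤ 21 mm → Resistant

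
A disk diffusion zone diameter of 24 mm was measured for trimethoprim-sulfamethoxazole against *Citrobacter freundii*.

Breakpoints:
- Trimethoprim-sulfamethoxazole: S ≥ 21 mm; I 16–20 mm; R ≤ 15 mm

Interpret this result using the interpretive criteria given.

Susceptible

Trimethoprim-sulfamethoxazole (24 mm) ≥ 21 mm ⇒ Susceptible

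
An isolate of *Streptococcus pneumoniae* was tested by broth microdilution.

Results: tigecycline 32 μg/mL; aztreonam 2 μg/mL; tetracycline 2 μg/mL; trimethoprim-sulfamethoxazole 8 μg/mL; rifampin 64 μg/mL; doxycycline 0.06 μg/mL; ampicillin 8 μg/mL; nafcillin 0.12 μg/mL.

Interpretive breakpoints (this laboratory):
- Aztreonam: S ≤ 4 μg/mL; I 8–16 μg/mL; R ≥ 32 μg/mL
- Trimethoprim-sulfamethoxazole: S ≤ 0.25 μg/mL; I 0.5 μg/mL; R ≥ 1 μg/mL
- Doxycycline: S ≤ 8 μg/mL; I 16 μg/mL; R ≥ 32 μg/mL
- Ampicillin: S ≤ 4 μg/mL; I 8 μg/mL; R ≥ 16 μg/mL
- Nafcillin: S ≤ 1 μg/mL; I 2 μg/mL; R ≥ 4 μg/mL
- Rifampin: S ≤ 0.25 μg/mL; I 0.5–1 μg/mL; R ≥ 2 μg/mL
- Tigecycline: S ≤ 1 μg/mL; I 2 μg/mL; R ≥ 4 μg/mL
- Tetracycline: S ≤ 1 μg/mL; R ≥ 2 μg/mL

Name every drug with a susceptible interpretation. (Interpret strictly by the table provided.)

aztreonam, doxycycline, nafcillin

Tigecycline (32 μg/mL) ≥ 4 μg/mL → R
Aztreonam: 2 μg/mL is ≤ 4 μg/mL ⇒ S
Tetracycline 2 μg/mL: ≥ 2 μg/mL → R
Trimethoprim-sulfamethoxazole (8 μg/mL) ≥ 1 μg/mL — resistant
Rifampin (64 μg/mL) ≥ 2 μg/mL → R
Doxycycline: 0.06 μg/mL is ≤ 8 μg/mL ⇒ S
Ampicillin 8 μg/mL: = 8 μg/mL → intermediate
Nafcillin 0.12 μg/mL: ≤ 1 μg/mL — Susceptible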